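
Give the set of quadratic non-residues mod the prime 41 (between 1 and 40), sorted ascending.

Square k = 1,…,20 (k and 41−k give the same square):
1²=1, 2²=4, 3²=9, 4²=16, 5²=25, 6²=36, 7²≡8, 8²≡23, 9²≡40, 10²≡18, 11²≡39, 12²≡21, 13²≡5, 14²≡32, 15²≡20, 16²≡10, 17²≡2, 18²≡37, 19²≡33, 20²≡31 (mod 41).
The residues are {1, 2, 4, 5, 8, 9, 10, 16, 18, 20, 21, 23, 25, 31, 32, 33, 36, 37, 39, 40}; the non-residues are the remaining 20 nonzero classes.

3, 6, 7, 11, 12, 13, 14, 15, 17, 19, 22, 24, 26, 27, 28, 29, 30, 34, 35, 38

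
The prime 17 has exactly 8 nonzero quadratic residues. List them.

Square k = 1,…,8 (k and 17−k give the same square):
1²=1, 2²=4, 3²=9, 4²=16, 5²≡8, 6²≡2, 7²≡15, 8²≡13 (mod 17).
So the quadratic residues mod 17 are {1, 2, 4, 8, 9, 13, 15, 16}.

1 2 4 8 9 13 15 16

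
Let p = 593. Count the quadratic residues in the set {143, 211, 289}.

(143/593) = +1 → QR.
(211/593) = +1 → QR.
(289/593) = +1 → QR.
Total quadratic residues among the 3: 3.

3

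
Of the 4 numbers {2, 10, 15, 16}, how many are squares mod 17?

(2/17) = +1 → QR.
(10/17) = -1 → non-residue.
(15/17) = +1 → QR.
(16/17) = +1 → QR.
Total quadratic residues among the 4: 3.

3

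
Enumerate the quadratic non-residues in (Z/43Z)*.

Square k = 1,…,21 (k and 43−k give the same square):
1²=1, 2²=4, 3²=9, 4²=16, 5²=25, 6²=36, 7²≡6, 8²≡21, 9²≡38, 10²≡14, 11²≡35, 12²≡15, 13²≡40, 14²≡24, 15²≡10, 16²≡41, 17²≡31, 18²≡23, 19²≡17, 20²≡13, 21²≡11 (mod 43).
The residues are {1, 4, 6, 9, 10, 11, 13, 14, 15, 16, 17, 21, 23, 24, 25, 31, 35, 36, 38, 40, 41}; the non-residues are the remaining 21 nonzero classes.

2, 3, 5, 7, 8, 12, 18, 19, 20, 22, 26, 27, 28, 29, 30, 32, 33, 34, 37, 39, 42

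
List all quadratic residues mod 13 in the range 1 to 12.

1 3 4 9 10 12

Square k = 1,…,6 (k and 13−k give the same square):
1²=1, 2²=4, 3²=9, 4²≡3, 5²≡12, 6²≡10 (mod 13).
So the quadratic residues mod 13 are {1, 3, 4, 9, 10, 12}.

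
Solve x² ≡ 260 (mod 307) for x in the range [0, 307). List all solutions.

Since 307 ≡ 3 (mod 4), a square root of 260 is 260^((307+1)/4) = 260^77 mod 307.
Repeated squaring: 260^2≡60, 260^4≡223, 260^8≡302, 260^16≡25, 260^32≡11, 260^64≡121 (mod 307).
260^77 = 260^(64+8+4+1) ≡ 227 (mod 307).
Check: 227² = 51529 ≡ 260 (mod 307). The two roots are 80 and 227.

80, 227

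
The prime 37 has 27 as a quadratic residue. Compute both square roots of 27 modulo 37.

8, 29

37 ≡ 1 (mod 4), so we find a root by search.
Trying successive values, 8² = 64 ≡ 27 (mod 37). The other root is 37 − 8 = 29.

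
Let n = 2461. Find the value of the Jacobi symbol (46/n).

0

Pull out 2: since 2461 ≡ 5 (mod 8), (2/2461) = -1.
Reciprocity: 23 ≡ 3 and 2461 ≡ 1 (mod 4), so (23/2461) = +(2461/23).
Reduce top mod 23: now compute (0/23).
Top reduces to 0: gcd > 1, so the symbol is 0.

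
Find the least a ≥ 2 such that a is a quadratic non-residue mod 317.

2

(2/317) = −1, so 2 is the smallest positive non-residue mod 317.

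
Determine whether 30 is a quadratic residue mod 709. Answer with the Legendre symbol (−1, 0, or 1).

Euler's criterion: (30/709) ≡ 30^354 (mod 709).
30^2 ≡ 191 (mod 709)
30^4 ≡ 322 (mod 709)
30^8 ≡ 170 (mod 709)
30^16 ≡ 540 (mod 709)
30^32 ≡ 201 (mod 709)
30^64 ≡ 697 (mod 709)
30^128 ≡ 144 (mod 709)
30^256 ≡ 175 (mod 709)
30^354 = 30^(256+64+32+2) ≡ 708 (mod 709).
Result is 708 ≡ −1, so (30/709) = −1.

-1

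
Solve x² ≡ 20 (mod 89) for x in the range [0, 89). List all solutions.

38, 51

89 ≡ 1 (mod 4), so we find a root by search.
Trying successive values, 38² = 1444 ≡ 20 (mod 89). The other root is 89 − 38 = 51.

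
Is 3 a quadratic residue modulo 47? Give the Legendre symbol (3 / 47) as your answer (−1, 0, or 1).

1

Reciprocity: 3 ≡ 3 and 47 ≡ 3 (mod 4), so (3/47) = −(47/3).
Reduce top mod 3: now compute (2/3).
Pull out 2: since 3 ≡ 3 (mod 8), (2/3) = -1.
Reached (1/3) = 1. Collecting the sign flips along the way, the symbol is +1.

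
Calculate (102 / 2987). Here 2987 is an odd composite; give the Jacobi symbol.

1

Pull out 2: since 2987 ≡ 3 (mod 8), (2/2987) = -1.
Reciprocity: 51 ≡ 3 and 2987 ≡ 3 (mod 4), so (51/2987) = −(2987/51).
Reduce top mod 51: now compute (29/51).
Reciprocity: 29 ≡ 1 and 51 ≡ 3 (mod 4), so (29/51) = +(51/29).
Reduce top mod 29: now compute (22/29).
Pull out 2: since 29 ≡ 5 (mod 8), (2/29) = -1.
Reciprocity: 11 ≡ 3 and 29 ≡ 1 (mod 4), so (11/29) = +(29/11).
Reduce top mod 11: now compute (7/11).
Reciprocity: 7 ≡ 3 and 11 ≡ 3 (mod 4), so (7/11) = −(11/7).
Reduce top mod 7: now compute (4/7).
Pull out 2^2: since 7 ≡ 7 (mod 8), (2/7) = +1, so (2/7)^2 = +1.
Reached (1/7) = 1. Collecting the sign flips along the way, the symbol is +1.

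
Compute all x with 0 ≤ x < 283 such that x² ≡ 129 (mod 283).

107, 176

Since 283 ≡ 3 (mod 4), a square root of 129 is 129^((283+1)/4) = 129^71 mod 283.
Repeated squaring: 129^2≡227, 129^4≡23, 129^8≡246, 129^16≡237, 129^32≡135, 129^64≡113 (mod 283).
129^71 = 129^(64+4+2+1) ≡ 176 (mod 283).
Check: 176² = 30976 ≡ 129 (mod 283). The two roots are 107 and 176.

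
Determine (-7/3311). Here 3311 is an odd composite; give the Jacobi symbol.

0

First reduce: -7 ≡ 3304 (mod 3311).
Pull out 2^3: since 3311 ≡ 7 (mod 8), (2/3311) = +1, so (2/3311)^3 = +1.
Reciprocity: 413 ≡ 1 and 3311 ≡ 3 (mod 4), so (413/3311) = +(3311/413).
Reduce top mod 413: now compute (7/413).
Reciprocity: 7 ≡ 3 and 413 ≡ 1 (mod 4), so (7/413) = +(413/7).
Reduce top mod 7: now compute (0/7).
Top reduces to 0: gcd > 1, so the symbol is 0.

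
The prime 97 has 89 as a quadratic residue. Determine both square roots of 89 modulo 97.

34, 63

97 ≡ 1 (mod 4), so we find a root by search.
Trying successive values, 34² = 1156 ≡ 89 (mod 97). The other root is 97 − 34 = 63.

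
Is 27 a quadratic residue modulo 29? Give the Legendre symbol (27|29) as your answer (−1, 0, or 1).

-1

Reciprocity: 27 ≡ 3 and 29 ≡ 1 (mod 4), so (27/29) = +(29/27).
Reduce top mod 27: now compute (2/27).
Pull out 2: since 27 ≡ 3 (mod 8), (2/27) = -1.
Reached (1/27) = 1. Collecting the sign flips along the way, the symbol is -1.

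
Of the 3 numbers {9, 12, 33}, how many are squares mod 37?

(9/37) = +1 → QR.
(12/37) = +1 → QR.
(33/37) = +1 → QR.
Total quadratic residues among the 3: 3.

3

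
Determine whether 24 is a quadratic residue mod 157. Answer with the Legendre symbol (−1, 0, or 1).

Pull out 2^3: since 157 ≡ 5 (mod 8), (2/157) = -1, so (2/157)^3 = -1.
Reciprocity: 3 ≡ 3 and 157 ≡ 1 (mod 4), so (3/157) = +(157/3).
Reduce top mod 3: now compute (1/3).
Reached (1/3) = 1. Collecting the sign flips along the way, the symbol is -1.

-1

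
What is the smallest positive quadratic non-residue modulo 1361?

3

(2/1361) = +1, so 2 is a residue.
(3/1361) = −1, so 3 is the smallest positive non-residue mod 1361.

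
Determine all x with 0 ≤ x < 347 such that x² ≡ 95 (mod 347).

147, 200

Since 347 ≡ 3 (mod 4), a square root of 95 is 95^((347+1)/4) = 95^87 mod 347.
Repeated squaring: 95^2≡3, 95^4≡9, 95^8≡81, 95^16≡315, 95^32≡330, 95^64≡289 (mod 347).
95^87 = 95^(64+16+4+2+1) ≡ 147 (mod 347).
Check: 147² = 21609 ≡ 95 (mod 347). The two roots are 147 and 200.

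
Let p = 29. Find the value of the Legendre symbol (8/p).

Euler's criterion: (8/29) ≡ 8^14 (mod 29).
8^2 ≡ 6 (mod 29)
8^4 ≡ 7 (mod 29)
8^8 ≡ 20 (mod 29)
8^14 = 8^(8+4+2) ≡ 28 (mod 29).
Result is 28 ≡ −1, so (8/29) = −1.

-1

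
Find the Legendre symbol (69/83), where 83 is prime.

1

Reciprocity: 69 ≡ 1 and 83 ≡ 3 (mod 4), so (69/83) = +(83/69).
Reduce top mod 69: now compute (14/69).
Pull out 2: since 69 ≡ 5 (mod 8), (2/69) = -1.
Reciprocity: 7 ≡ 3 and 69 ≡ 1 (mod 4), so (7/69) = +(69/7).
Reduce top mod 7: now compute (6/7).
Pull out 2: since 7 ≡ 7 (mod 8), (2/7) = +1.
Reciprocity: 3 ≡ 3 and 7 ≡ 3 (mod 4), so (3/7) = −(7/3).
Reduce top mod 3: now compute (1/3).
Reached (1/3) = 1. Collecting the sign flips along the way, the symbol is +1.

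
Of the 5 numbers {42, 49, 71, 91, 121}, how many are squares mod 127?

(42/127) = +1 → QR.
(49/127) = +1 → QR.
(71/127) = +1 → QR.
(91/127) = -1 → non-residue.
(121/127) = +1 → QR.
Total quadratic residues among the 5: 4.

4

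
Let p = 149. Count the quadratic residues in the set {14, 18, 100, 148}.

(14/149) = -1 → non-residue.
(18/149) = -1 → non-residue.
(100/149) = +1 → QR.
(148/149) = +1 → QR.
Total quadratic residues among the 4: 2.

2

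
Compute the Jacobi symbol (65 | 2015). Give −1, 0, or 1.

Reciprocity: 65 ≡ 1 and 2015 ≡ 3 (mod 4), so (65/2015) = +(2015/65).
Reduce top mod 65: now compute (0/65).
Top reduces to 0: gcd > 1, so the symbol is 0.

0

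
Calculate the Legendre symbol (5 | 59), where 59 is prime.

Euler's criterion: (5/59) ≡ 5^29 (mod 59).
5^2 ≡ 25 (mod 59)
5^4 ≡ 35 (mod 59)
5^8 ≡ 45 (mod 59)
5^16 ≡ 19 (mod 59)
5^29 = 5^(16+8+4+1) ≡ 1 (mod 59).
Result is 1, so (5/59) = 1.

1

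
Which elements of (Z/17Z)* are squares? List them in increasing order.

Square k = 1,…,8 (k and 17−k give the same square):
1²=1, 2²=4, 3²=9, 4²=16, 5²≡8, 6²≡2, 7²≡15, 8²≡13 (mod 17).
So the quadratic residues mod 17 are {1, 2, 4, 8, 9, 13, 15, 16}.

1 2 4 8 9 13 15 16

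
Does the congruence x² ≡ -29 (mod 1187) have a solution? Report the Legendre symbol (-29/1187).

Euler's criterion: (-29/1187) ≡ 1158^593 (mod 1187).
1158^2 ≡ 841 (mod 1187)
1158^4 ≡ 1016 (mod 1187)
1158^8 ≡ 753 (mod 1187)
1158^16 ≡ 810 (mod 1187)
1158^32 ≡ 876 (mod 1187)
1158^64 ≡ 574 (mod 1187)
1158^128 ≡ 677 (mod 1187)
1158^256 ≡ 147 (mod 1187)
1158^512 ≡ 243 (mod 1187)
1158^593 = 1158^(512+64+16+1) ≡ 1 (mod 1187).
Result is 1, so (-29/1187) = 1.

1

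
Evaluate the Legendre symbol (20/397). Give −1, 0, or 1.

-1

Pull out 2^2: since 397 ≡ 5 (mod 8), (2/397) = -1, so (2/397)^2 = +1.
Reciprocity: 5 ≡ 1 and 397 ≡ 1 (mod 4), so (5/397) = +(397/5).
Reduce top mod 5: now compute (2/5).
Pull out 2: since 5 ≡ 5 (mod 8), (2/5) = -1.
Reached (1/5) = 1. Collecting the sign flips along the way, the symbol is -1.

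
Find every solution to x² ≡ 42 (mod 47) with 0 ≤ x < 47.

Since 47 ≡ 3 (mod 4), a square root of 42 is 42^((47+1)/4) = 42^12 mod 47.
Repeated squaring: 42^2≡25, 42^4≡14, 42^8≡8 (mod 47).
42^12 = 42^(8+4) ≡ 18 (mod 47).
Check: 18² = 324 ≡ 42 (mod 47). The two roots are 18 and 29.

18, 29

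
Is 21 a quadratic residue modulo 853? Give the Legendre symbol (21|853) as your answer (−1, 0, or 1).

-1

Euler's criterion: (21/853) ≡ 21^426 (mod 853).
21^2 ≡ 441 (mod 853)
21^4 ≡ 850 (mod 853)
21^8 ≡ 9 (mod 853)
21^16 ≡ 81 (mod 853)
21^32 ≡ 590 (mod 853)
21^64 ≡ 76 (mod 853)
21^128 ≡ 658 (mod 853)
21^256 ≡ 493 (mod 853)
21^426 = 21^(256+128+32+8+2) ≡ 852 (mod 853).
Result is 852 ≡ −1, so (21/853) = −1.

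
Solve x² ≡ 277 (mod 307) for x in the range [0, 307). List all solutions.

82, 225

Since 307 ≡ 3 (mod 4), a square root of 277 is 277^((307+1)/4) = 277^77 mod 307.
Repeated squaring: 277^2≡286, 277^4≡134, 277^8≡150, 277^16≡89, 277^32≡246, 277^64≡37 (mod 307).
277^77 = 277^(64+8+4+1) ≡ 225 (mod 307).
Check: 225² = 50625 ≡ 277 (mod 307). The two roots are 82 and 225.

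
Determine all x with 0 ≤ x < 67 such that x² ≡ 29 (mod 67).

30, 37

Since 67 ≡ 3 (mod 4), a square root of 29 is 29^((67+1)/4) = 29^17 mod 67.
Repeated squaring: 29^2≡37, 29^4≡29, 29^8≡37, 29^16≡29 (mod 67).
29^17 = 29^(16+1) ≡ 37 (mod 67).
Check: 37² = 1369 ≡ 29 (mod 67). The two roots are 30 and 37.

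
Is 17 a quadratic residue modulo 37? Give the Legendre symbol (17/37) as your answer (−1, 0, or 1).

Reciprocity: 17 ≡ 1 and 37 ≡ 1 (mod 4), so (17/37) = +(37/17).
Reduce top mod 17: now compute (3/17).
Reciprocity: 3 ≡ 3 and 17 ≡ 1 (mod 4), so (3/17) = +(17/3).
Reduce top mod 3: now compute (2/3).
Pull out 2: since 3 ≡ 3 (mod 8), (2/3) = -1.
Reached (1/3) = 1. Collecting the sign flips along the way, the symbol is -1.

-1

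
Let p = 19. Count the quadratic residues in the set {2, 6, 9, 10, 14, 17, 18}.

(2/19) = -1 → non-residue.
(6/19) = +1 → QR.
(9/19) = +1 → QR.
(10/19) = -1 → non-residue.
(14/19) = -1 → non-residue.
(17/19) = +1 → QR.
(18/19) = -1 → non-residue.
Total quadratic residues among the 7: 3.

3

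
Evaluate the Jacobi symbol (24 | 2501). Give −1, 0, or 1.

Pull out 2^3: since 2501 ≡ 5 (mod 8), (2/2501) = -1, so (2/2501)^3 = -1.
Reciprocity: 3 ≡ 3 and 2501 ≡ 1 (mod 4), so (3/2501) = +(2501/3).
Reduce top mod 3: now compute (2/3).
Pull out 2: since 3 ≡ 3 (mod 8), (2/3) = -1.
Reached (1/3) = 1. Collecting the sign flips along the way, the symbol is +1.

1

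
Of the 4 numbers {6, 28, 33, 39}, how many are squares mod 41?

(6/41) = -1 → non-residue.
(28/41) = -1 → non-residue.
(33/41) = +1 → QR.
(39/41) = +1 → QR.
Total quadratic residues among the 4: 2.

2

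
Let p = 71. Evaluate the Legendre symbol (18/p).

Euler's criterion: (18/71) ≡ 18^35 (mod 71).
18^2 ≡ 40 (mod 71)
18^4 ≡ 38 (mod 71)
18^8 ≡ 24 (mod 71)
18^16 ≡ 8 (mod 71)
18^32 ≡ 64 (mod 71)
18^35 = 18^(32+2+1) ≡ 1 (mod 71).
Result is 1, so (18/71) = 1.

1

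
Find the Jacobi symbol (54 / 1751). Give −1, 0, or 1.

Pull out 2: since 1751 ≡ 7 (mod 8), (2/1751) = +1.
Reciprocity: 27 ≡ 3 and 1751 ≡ 3 (mod 4), so (27/1751) = −(1751/27).
Reduce top mod 27: now compute (23/27).
Reciprocity: 23 ≡ 3 and 27 ≡ 3 (mod 4), so (23/27) = −(27/23).
Reduce top mod 23: now compute (4/23).
Pull out 2^2: since 23 ≡ 7 (mod 8), (2/23) = +1, so (2/23)^2 = +1.
Reached (1/23) = 1. Collecting the sign flips along the way, the symbol is +1.

1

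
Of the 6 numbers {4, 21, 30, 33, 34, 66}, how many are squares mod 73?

(4/73) = +1 → QR.
(21/73) = -1 → non-residue.
(30/73) = -1 → non-residue.
(33/73) = -1 → non-residue.
(34/73) = -1 → non-residue.
(66/73) = -1 → non-residue.
Total quadratic residues among the 6: 1.

1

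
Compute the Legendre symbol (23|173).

1

Reciprocity: 23 ≡ 3 and 173 ≡ 1 (mod 4), so (23/173) = +(173/23).
Reduce top mod 23: now compute (12/23).
Pull out 2^2: since 23 ≡ 7 (mod 8), (2/23) = +1, so (2/23)^2 = +1.
Reciprocity: 3 ≡ 3 and 23 ≡ 3 (mod 4), so (3/23) = −(23/3).
Reduce top mod 3: now compute (2/3).
Pull out 2: since 3 ≡ 3 (mod 8), (2/3) = -1.
Reached (1/3) = 1. Collecting the sign flips along the way, the symbol is +1.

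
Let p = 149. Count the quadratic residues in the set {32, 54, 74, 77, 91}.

(32/149) = -1 → non-residue.
(54/149) = +1 → QR.
(74/149) = -1 → non-residue.
(77/149) = -1 → non-residue.
(91/149) = -1 → non-residue.
Total quadratic residues among the 5: 1.

1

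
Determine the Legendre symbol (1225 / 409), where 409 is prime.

Euler's criterion: (1225/409) ≡ 407^204 (mod 409).
407^2 ≡ 4 (mod 409)
407^4 ≡ 16 (mod 409)
407^8 ≡ 256 (mod 409)
407^16 ≡ 96 (mod 409)
407^32 ≡ 218 (mod 409)
407^64 ≡ 80 (mod 409)
407^128 ≡ 265 (mod 409)
407^204 = 407^(128+64+8+4) ≡ 1 (mod 409).
Result is 1, so (1225/409) = 1.

1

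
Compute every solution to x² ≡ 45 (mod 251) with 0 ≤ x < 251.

Since 251 ≡ 3 (mod 4), a square root of 45 is 45^((251+1)/4) = 45^63 mod 251.
Repeated squaring: 45^2≡17, 45^4≡38, 45^8≡189, 45^16≡79, 45^32≡217 (mod 251).
45^63 = 45^(32+16+8+4+2+1) ≡ 48 (mod 251).
Check: 48² = 2304 ≡ 45 (mod 251). The two roots are 48 and 203.

48, 203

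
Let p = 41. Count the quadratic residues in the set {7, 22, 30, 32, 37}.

(7/41) = -1 → non-residue.
(22/41) = -1 → non-residue.
(30/41) = -1 → non-residue.
(32/41) = +1 → QR.
(37/41) = +1 → QR.
Total quadratic residues among the 5: 2.

2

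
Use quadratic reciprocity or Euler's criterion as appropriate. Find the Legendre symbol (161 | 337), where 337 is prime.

-1

Reciprocity: 161 ≡ 1 and 337 ≡ 1 (mod 4), so (161/337) = +(337/161).
Reduce top mod 161: now compute (15/161).
Reciprocity: 15 ≡ 3 and 161 ≡ 1 (mod 4), so (15/161) = +(161/15).
Reduce top mod 15: now compute (11/15).
Reciprocity: 11 ≡ 3 and 15 ≡ 3 (mod 4), so (11/15) = −(15/11).
Reduce top mod 11: now compute (4/11).
Pull out 2^2: since 11 ≡ 3 (mod 8), (2/11) = -1, so (2/11)^2 = +1.
Reached (1/11) = 1. Collecting the sign flips along the way, the symbol is -1.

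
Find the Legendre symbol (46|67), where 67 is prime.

-1

Euler's criterion: (46/67) ≡ 46^33 (mod 67).
46^2 ≡ 39 (mod 67)
46^4 ≡ 47 (mod 67)
46^8 ≡ 65 (mod 67)
46^16 ≡ 4 (mod 67)
46^32 ≡ 16 (mod 67)
46^33 = 46^(32+1) ≡ 66 (mod 67).
Result is 66 ≡ −1, so (46/67) = −1.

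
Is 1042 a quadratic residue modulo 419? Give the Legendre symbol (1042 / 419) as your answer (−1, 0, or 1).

-1

Euler's criterion: (1042/419) ≡ 204^209 (mod 419).
204^2 ≡ 135 (mod 419)
204^4 ≡ 208 (mod 419)
204^8 ≡ 107 (mod 419)
204^16 ≡ 136 (mod 419)
204^32 ≡ 60 (mod 419)
204^64 ≡ 248 (mod 419)
204^128 ≡ 330 (mod 419)
204^209 = 204^(128+64+16+1) ≡ 418 (mod 419).
Result is 418 ≡ −1, so (1042/419) = −1.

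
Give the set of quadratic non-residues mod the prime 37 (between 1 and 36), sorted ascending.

Square k = 1,…,18 (k and 37−k give the same square):
1²=1, 2²=4, 3²=9, 4²=16, 5²=25, 6²=36, 7²≡12, 8²≡27, 9²≡7, 10²≡26, 11²≡10, 12²≡33, 13²≡21, 14²≡11, 15²≡3, 16²≡34, 17²≡30, 18²≡28 (mod 37).
The residues are {1, 3, 4, 7, 9, 10, 11, 12, 16, 21, 25, 26, 27, 28, 30, 33, 34, 36}; the non-residues are the remaining 18 nonzero classes.

2,5,6,8,13,14,15,17,18,19,20,22,23,24,29,31,32,35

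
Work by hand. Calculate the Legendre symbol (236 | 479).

-1

Pull out 2^2: since 479 ≡ 7 (mod 8), (2/479) = +1, so (2/479)^2 = +1.
Reciprocity: 59 ≡ 3 and 479 ≡ 3 (mod 4), so (59/479) = −(479/59).
Reduce top mod 59: now compute (7/59).
Reciprocity: 7 ≡ 3 and 59 ≡ 3 (mod 4), so (7/59) = −(59/7).
Reduce top mod 7: now compute (3/7).
Reciprocity: 3 ≡ 3 and 7 ≡ 3 (mod 4), so (3/7) = −(7/3).
Reduce top mod 3: now compute (1/3).
Reached (1/3) = 1. Collecting the sign flips along the way, the symbol is -1.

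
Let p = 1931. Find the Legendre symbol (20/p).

1

Pull out 2^2: since 1931 ≡ 3 (mod 8), (2/1931) = -1, so (2/1931)^2 = +1.
Reciprocity: 5 ≡ 1 and 1931 ≡ 3 (mod 4), so (5/1931) = +(1931/5).
Reduce top mod 5: now compute (1/5).
Reached (1/5) = 1. Collecting the sign flips along the way, the symbol is +1.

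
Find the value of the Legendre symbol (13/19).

-1

Reciprocity: 13 ≡ 1 and 19 ≡ 3 (mod 4), so (13/19) = +(19/13).
Reduce top mod 13: now compute (6/13).
Pull out 2: since 13 ≡ 5 (mod 8), (2/13) = -1.
Reciprocity: 3 ≡ 3 and 13 ≡ 1 (mod 4), so (3/13) = +(13/3).
Reduce top mod 3: now compute (1/3).
Reached (1/3) = 1. Collecting the sign flips along the way, the symbol is -1.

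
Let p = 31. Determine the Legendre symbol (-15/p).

1

First reduce: -15 ≡ 16 (mod 31).
Pull out 2^4: since 31 ≡ 7 (mod 8), (2/31) = +1, so (2/31)^4 = +1.
Reached (1/31) = 1. Collecting the sign flips along the way, the symbol is +1.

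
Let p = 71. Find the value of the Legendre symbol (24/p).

1

Euler's criterion: (24/71) ≡ 24^35 (mod 71).
24^2 ≡ 8 (mod 71)
24^4 ≡ 64 (mod 71)
24^8 ≡ 49 (mod 71)
24^16 ≡ 58 (mod 71)
24^32 ≡ 27 (mod 71)
24^35 = 24^(32+2+1) ≡ 1 (mod 71).
Result is 1, so (24/71) = 1.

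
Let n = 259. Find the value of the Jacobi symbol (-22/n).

First reduce: -22 ≡ 237 (mod 259).
Reciprocity: 237 ≡ 1 and 259 ≡ 3 (mod 4), so (237/259) = +(259/237).
Reduce top mod 237: now compute (22/237).
Pull out 2: since 237 ≡ 5 (mod 8), (2/237) = -1.
Reciprocity: 11 ≡ 3 and 237 ≡ 1 (mod 4), so (11/237) = +(237/11).
Reduce top mod 11: now compute (6/11).
Pull out 2: since 11 ≡ 3 (mod 8), (2/11) = -1.
Reciprocity: 3 ≡ 3 and 11 ≡ 3 (mod 4), so (3/11) = −(11/3).
Reduce top mod 3: now compute (2/3).
Pull out 2: since 3 ≡ 3 (mod 8), (2/3) = -1.
Reached (1/3) = 1. Collecting the sign flips along the way, the symbol is +1.

1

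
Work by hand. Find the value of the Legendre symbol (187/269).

Reciprocity: 187 ≡ 3 and 269 ≡ 1 (mod 4), so (187/269) = +(269/187).
Reduce top mod 187: now compute (82/187).
Pull out 2: since 187 ≡ 3 (mod 8), (2/187) = -1.
Reciprocity: 41 ≡ 1 and 187 ≡ 3 (mod 4), so (41/187) = +(187/41).
Reduce top mod 41: now compute (23/41).
Reciprocity: 23 ≡ 3 and 41 ≡ 1 (mod 4), so (23/41) = +(41/23).
Reduce top mod 23: now compute (18/23).
Pull out 2: since 23 ≡ 7 (mod 8), (2/23) = +1.
Reciprocity: 9 ≡ 1 and 23 ≡ 3 (mod 4), so (9/23) = +(23/9).
Reduce top mod 9: now compute (5/9).
Reciprocity: 5 ≡ 1 and 9 ≡ 1 (mod 4), so (5/9) = +(9/5).
Reduce top mod 5: now compute (4/5).
Pull out 2^2: since 5 ≡ 5 (mod 8), (2/5) = -1, so (2/5)^2 = +1.
Reached (1/5) = 1. Collecting the sign flips along the way, the symbol is -1.

-1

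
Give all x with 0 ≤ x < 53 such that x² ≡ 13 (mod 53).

15, 38

53 ≡ 1 (mod 4), so we find a root by search.
Trying successive values, 15² = 225 ≡ 13 (mod 53). The other root is 53 − 15 = 38.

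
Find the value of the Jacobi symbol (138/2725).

1

Pull out 2: since 2725 ≡ 5 (mod 8), (2/2725) = -1.
Reciprocity: 69 ≡ 1 and 2725 ≡ 1 (mod 4), so (69/2725) = +(2725/69).
Reduce top mod 69: now compute (34/69).
Pull out 2: since 69 ≡ 5 (mod 8), (2/69) = -1.
Reciprocity: 17 ≡ 1 and 69 ≡ 1 (mod 4), so (17/69) = +(69/17).
Reduce top mod 17: now compute (1/17).
Reached (1/17) = 1. Collecting the sign flips along the way, the symbol is +1.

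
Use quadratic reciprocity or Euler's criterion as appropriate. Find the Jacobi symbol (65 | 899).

Reciprocity: 65 ≡ 1 and 899 ≡ 3 (mod 4), so (65/899) = +(899/65).
Reduce top mod 65: now compute (54/65).
Pull out 2: since 65 ≡ 1 (mod 8), (2/65) = +1.
Reciprocity: 27 ≡ 3 and 65 ≡ 1 (mod 4), so (27/65) = +(65/27).
Reduce top mod 27: now compute (11/27).
Reciprocity: 11 ≡ 3 and 27 ≡ 3 (mod 4), so (11/27) = −(27/11).
Reduce top mod 11: now compute (5/11).
Reciprocity: 5 ≡ 1 and 11 ≡ 3 (mod 4), so (5/11) = +(11/5).
Reduce top mod 5: now compute (1/5).
Reached (1/5) = 1. Collecting the sign flips along the way, the symbol is -1.

-1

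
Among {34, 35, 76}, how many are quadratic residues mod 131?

(34/131) = +1 → QR.
(35/131) = +1 → QR.
(76/131) = -1 → non-residue.
Total quadratic residues among the 3: 2.

2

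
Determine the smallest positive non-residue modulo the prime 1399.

3

(2/1399) = +1, so 2 is a residue.
(3/1399) = −1, so 3 is the smallest positive non-residue mod 1399.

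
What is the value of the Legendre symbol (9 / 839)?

1

Reciprocity: 9 ≡ 1 and 839 ≡ 3 (mod 4), so (9/839) = +(839/9).
Reduce top mod 9: now compute (2/9).
Pull out 2: since 9 ≡ 1 (mod 8), (2/9) = +1.
Reached (1/9) = 1. Collecting the sign flips along the way, the symbol is +1.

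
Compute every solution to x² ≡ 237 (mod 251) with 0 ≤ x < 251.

Since 251 ≡ 3 (mod 4), a square root of 237 is 237^((251+1)/4) = 237^63 mod 251.
Repeated squaring: 237^2≡196, 237^4≡13, 237^8≡169, 237^16≡198, 237^32≡48 (mod 251).
237^63 = 237^(32+16+8+4+2+1) ≡ 194 (mod 251).
Check: 194² = 37636 ≡ 237 (mod 251). The two roots are 57 and 194.

57, 194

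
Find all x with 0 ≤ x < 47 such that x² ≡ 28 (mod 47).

13, 34

Since 47 ≡ 3 (mod 4), a square root of 28 is 28^((47+1)/4) = 28^12 mod 47.
Repeated squaring: 28^2≡32, 28^4≡37, 28^8≡6 (mod 47).
28^12 = 28^(8+4) ≡ 34 (mod 47).
Check: 34² = 1156 ≡ 28 (mod 47). The two roots are 13 and 34.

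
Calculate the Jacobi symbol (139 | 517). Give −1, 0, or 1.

Reciprocity: 139 ≡ 3 and 517 ≡ 1 (mod 4), so (139/517) = +(517/139).
Reduce top mod 139: now compute (100/139).
Pull out 2^2: since 139 ≡ 3 (mod 8), (2/139) = -1, so (2/139)^2 = +1.
Reciprocity: 25 ≡ 1 and 139 ≡ 3 (mod 4), so (25/139) = +(139/25).
Reduce top mod 25: now compute (14/25).
Pull out 2: since 25 ≡ 1 (mod 8), (2/25) = +1.
Reciprocity: 7 ≡ 3 and 25 ≡ 1 (mod 4), so (7/25) = +(25/7).
Reduce top mod 7: now compute (4/7).
Pull out 2^2: since 7 ≡ 7 (mod 8), (2/7) = +1, so (2/7)^2 = +1.
Reached (1/7) = 1. Collecting the sign flips along the way, the symbol is +1.

1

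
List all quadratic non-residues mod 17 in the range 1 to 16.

Square k = 1,…,8 (k and 17−k give the same square):
1²=1, 2²=4, 3²=9, 4²=16, 5²≡8, 6²≡2, 7²≡15, 8²≡13 (mod 17).
The residues are {1, 2, 4, 8, 9, 13, 15, 16}; the non-residues are the remaining 8 nonzero classes.

3, 5, 6, 7, 10, 11, 12, 14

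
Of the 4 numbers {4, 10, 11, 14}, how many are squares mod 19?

2

(4/19) = +1 → QR.
(10/19) = -1 → non-residue.
(11/19) = +1 → QR.
(14/19) = -1 → non-residue.
Total quadratic residues among the 4: 2.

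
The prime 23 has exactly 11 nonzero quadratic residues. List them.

Square k = 1,…,11 (k and 23−k give the same square):
1²=1, 2²=4, 3²=9, 4²=16, 5²≡2, 6²≡13, 7²≡3, 8²≡18, 9²≡12, 10²≡8, 11²≡6 (mod 23).
So the quadratic residues mod 23 are {1, 2, 3, 4, 6, 8, 9, 12, 13, 16, 18}.

1, 2, 3, 4, 6, 8, 9, 12, 13, 16, 18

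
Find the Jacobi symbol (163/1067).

Reciprocity: 163 ≡ 3 and 1067 ≡ 3 (mod 4), so (163/1067) = −(1067/163).
Reduce top mod 163: now compute (89/163).
Reciprocity: 89 ≡ 1 and 163 ≡ 3 (mod 4), so (89/163) = +(163/89).
Reduce top mod 89: now compute (74/89).
Pull out 2: since 89 ≡ 1 (mod 8), (2/89) = +1.
Reciprocity: 37 ≡ 1 and 89 ≡ 1 (mod 4), so (37/89) = +(89/37).
Reduce top mod 37: now compute (15/37).
Reciprocity: 15 ≡ 3 and 37 ≡ 1 (mod 4), so (15/37) = +(37/15).
Reduce top mod 15: now compute (7/15).
Reciprocity: 7 ≡ 3 and 15 ≡ 3 (mod 4), so (7/15) = −(15/7).
Reduce top mod 7: now compute (1/7).
Reached (1/7) = 1. Collecting the sign flips along the way, the symbol is +1.

1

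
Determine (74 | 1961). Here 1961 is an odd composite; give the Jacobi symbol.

0

Pull out 2: since 1961 ≡ 1 (mod 8), (2/1961) = +1.
Reciprocity: 37 ≡ 1 and 1961 ≡ 1 (mod 4), so (37/1961) = +(1961/37).
Reduce top mod 37: now compute (0/37).
Top reduces to 0: gcd > 1, so the symbol is 0.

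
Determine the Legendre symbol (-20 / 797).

-1

First reduce: -20 ≡ 777 (mod 797).
Reciprocity: 777 ≡ 1 and 797 ≡ 1 (mod 4), so (777/797) = +(797/777).
Reduce top mod 777: now compute (20/777).
Pull out 2^2: since 777 ≡ 1 (mod 8), (2/777) = +1, so (2/777)^2 = +1.
Reciprocity: 5 ≡ 1 and 777 ≡ 1 (mod 4), so (5/777) = +(777/5).
Reduce top mod 5: now compute (2/5).
Pull out 2: since 5 ≡ 5 (mod 8), (2/5) = -1.
Reached (1/5) = 1. Collecting the sign flips along the way, the symbol is -1.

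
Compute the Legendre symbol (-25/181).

1

First reduce: -25 ≡ 156 (mod 181).
Pull out 2^2: since 181 ≡ 5 (mod 8), (2/181) = -1, so (2/181)^2 = +1.
Reciprocity: 39 ≡ 3 and 181 ≡ 1 (mod 4), so (39/181) = +(181/39).
Reduce top mod 39: now compute (25/39).
Reciprocity: 25 ≡ 1 and 39 ≡ 3 (mod 4), so (25/39) = +(39/25).
Reduce top mod 25: now compute (14/25).
Pull out 2: since 25 ≡ 1 (mod 8), (2/25) = +1.
Reciprocity: 7 ≡ 3 and 25 ≡ 1 (mod 4), so (7/25) = +(25/7).
Reduce top mod 7: now compute (4/7).
Pull out 2^2: since 7 ≡ 7 (mod 8), (2/7) = +1, so (2/7)^2 = +1.
Reached (1/7) = 1. Collecting the sign flips along the way, the symbol is +1.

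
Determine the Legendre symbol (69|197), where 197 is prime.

Reciprocity: 69 ≡ 1 and 197 ≡ 1 (mod 4), so (69/197) = +(197/69).
Reduce top mod 69: now compute (59/69).
Reciprocity: 59 ≡ 3 and 69 ≡ 1 (mod 4), so (59/69) = +(69/59).
Reduce top mod 59: now compute (10/59).
Pull out 2: since 59 ≡ 3 (mod 8), (2/59) = -1.
Reciprocity: 5 ≡ 1 and 59 ≡ 3 (mod 4), so (5/59) = +(59/5).
Reduce top mod 5: now compute (4/5).
Pull out 2^2: since 5 ≡ 5 (mod 8), (2/5) = -1, so (2/5)^2 = +1.
Reached (1/5) = 1. Collecting the sign flips along the way, the symbol is -1.

-1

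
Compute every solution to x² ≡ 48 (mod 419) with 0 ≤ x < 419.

Since 419 ≡ 3 (mod 4), a square root of 48 is 48^((419+1)/4) = 48^105 mod 419.
Repeated squaring: 48^2≡209, 48^4≡105, 48^8≡131, 48^16≡401, 48^32≡324, 48^64≡226 (mod 419).
48^105 = 48^(64+32+8+1) ≡ 116 (mod 419).
Check: 116² = 13456 ≡ 48 (mod 419). The two roots are 116 and 303.

116, 303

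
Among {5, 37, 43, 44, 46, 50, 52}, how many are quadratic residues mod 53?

(5/53) = -1 → non-residue.
(37/53) = +1 → QR.
(43/53) = +1 → QR.
(44/53) = +1 → QR.
(46/53) = +1 → QR.
(50/53) = -1 → non-residue.
(52/53) = +1 → QR.
Total quadratic residues among the 7: 5.

5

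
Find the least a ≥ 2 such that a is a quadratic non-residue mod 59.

(2/59) = −1, so 2 is the smallest positive non-residue mod 59.

2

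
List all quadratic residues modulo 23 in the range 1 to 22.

Square k = 1,…,11 (k and 23−k give the same square):
1²=1, 2²=4, 3²=9, 4²=16, 5²≡2, 6²≡13, 7²≡3, 8²≡18, 9²≡12, 10²≡8, 11²≡6 (mod 23).
So the quadratic residues mod 23 are {1, 2, 3, 4, 6, 8, 9, 12, 13, 16, 18}.

1, 2, 3, 4, 6, 8, 9, 12, 13, 16, 18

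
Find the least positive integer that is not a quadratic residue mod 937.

(2/937) = +1, so 2 is a residue.
(3/937) = +1, so 3 is a residue.
(4/937) = +1, so 4 is a residue.
(5/937) = −1, so 5 is the smallest positive non-residue mod 937.

5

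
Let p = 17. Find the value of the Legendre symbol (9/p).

1

Reciprocity: 9 ≡ 1 and 17 ≡ 1 (mod 4), so (9/17) = +(17/9).
Reduce top mod 9: now compute (8/9).
Pull out 2^3: since 9 ≡ 1 (mod 8), (2/9) = +1, so (2/9)^3 = +1.
Reached (1/9) = 1. Collecting the sign flips along the way, the symbol is +1.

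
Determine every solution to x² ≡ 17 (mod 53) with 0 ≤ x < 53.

53 ≡ 1 (mod 4), so we find a root by search.
Trying successive values, 21² = 441 ≡ 17 (mod 53). The other root is 53 − 21 = 32.

21, 32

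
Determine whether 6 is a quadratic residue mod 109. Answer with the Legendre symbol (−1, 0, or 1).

-1

Pull out 2: since 109 ≡ 5 (mod 8), (2/109) = -1.
Reciprocity: 3 ≡ 3 and 109 ≡ 1 (mod 4), so (3/109) = +(109/3).
Reduce top mod 3: now compute (1/3).
Reached (1/3) = 1. Collecting the sign flips along the way, the symbol is -1.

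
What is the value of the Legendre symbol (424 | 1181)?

Euler's criterion: (424/1181) ≡ 424^590 (mod 1181).
424^2 ≡ 264 (mod 1181)
424^4 ≡ 17 (mod 1181)
424^8 ≡ 289 (mod 1181)
424^16 ≡ 851 (mod 1181)
424^32 ≡ 248 (mod 1181)
424^64 ≡ 92 (mod 1181)
424^128 ≡ 197 (mod 1181)
424^256 ≡ 1017 (mod 1181)
424^512 ≡ 914 (mod 1181)
424^590 = 424^(512+64+8+4+2) ≡ 1180 (mod 1181).
Result is 1180 ≡ −1, so (424/1181) = −1.

-1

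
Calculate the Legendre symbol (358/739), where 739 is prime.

Pull out 2: since 739 ≡ 3 (mod 8), (2/739) = -1.
Reciprocity: 179 ≡ 3 and 739 ≡ 3 (mod 4), so (179/739) = −(739/179).
Reduce top mod 179: now compute (23/179).
Reciprocity: 23 ≡ 3 and 179 ≡ 3 (mod 4), so (23/179) = −(179/23).
Reduce top mod 23: now compute (18/23).
Pull out 2: since 23 ≡ 7 (mod 8), (2/23) = +1.
Reciprocity: 9 ≡ 1 and 23 ≡ 3 (mod 4), so (9/23) = +(23/9).
Reduce top mod 9: now compute (5/9).
Reciprocity: 5 ≡ 1 and 9 ≡ 1 (mod 4), so (5/9) = +(9/5).
Reduce top mod 5: now compute (4/5).
Pull out 2^2: since 5 ≡ 5 (mod 8), (2/5) = -1, so (2/5)^2 = +1.
Reached (1/5) = 1. Collecting the sign flips along the way, the symbol is -1.

-1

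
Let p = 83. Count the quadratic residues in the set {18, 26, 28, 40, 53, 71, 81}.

4

(18/83) = -1 → non-residue.
(26/83) = +1 → QR.
(28/83) = +1 → QR.
(40/83) = +1 → QR.
(53/83) = -1 → non-residue.
(71/83) = -1 → non-residue.
(81/83) = +1 → QR.
Total quadratic residues among the 7: 4.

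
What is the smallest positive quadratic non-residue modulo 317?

(2/317) = −1, so 2 is the smallest positive non-residue mod 317.

2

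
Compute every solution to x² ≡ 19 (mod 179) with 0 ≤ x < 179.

52, 127

Since 179 ≡ 3 (mod 4), a square root of 19 is 19^((179+1)/4) = 19^45 mod 179.
Repeated squaring: 19^2≡3, 19^4≡9, 19^8≡81, 19^16≡117, 19^32≡85 (mod 179).
19^45 = 19^(32+8+4+1) ≡ 52 (mod 179).
Check: 52² = 2704 ≡ 19 (mod 179). The two roots are 52 and 127.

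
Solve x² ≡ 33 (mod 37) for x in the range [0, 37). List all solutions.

12, 25

37 ≡ 1 (mod 4), so we find a root by search.
Trying successive values, 12² = 144 ≡ 33 (mod 37). The other root is 37 − 12 = 25.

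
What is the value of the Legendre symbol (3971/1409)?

First reduce: 3971 ≡ 1153 (mod 1409).
Reciprocity: 1153 ≡ 1 and 1409 ≡ 1 (mod 4), so (1153/1409) = +(1409/1153).
Reduce top mod 1153: now compute (256/1153).
Pull out 2^8: since 1153 ≡ 1 (mod 8), (2/1153) = +1, so (2/1153)^8 = +1.
Reached (1/1153) = 1. Collecting the sign flips along the way, the symbol is +1.

1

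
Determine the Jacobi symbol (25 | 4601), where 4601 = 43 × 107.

1

Reciprocity: 25 ≡ 1 and 4601 ≡ 1 (mod 4), so (25/4601) = +(4601/25).
Reduce top mod 25: now compute (1/25).
Reached (1/25) = 1. Collecting the sign flips along the way, the symbol is +1.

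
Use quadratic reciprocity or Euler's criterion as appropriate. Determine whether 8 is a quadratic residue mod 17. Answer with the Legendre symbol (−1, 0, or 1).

Euler's criterion: (8/17) ≡ 8^8 (mod 17).
8^2 ≡ 13 (mod 17)
8^4 ≡ 16 (mod 17)
8^8 ≡ 1 (mod 17)
8^8 = 8^(8) ≡ 1 (mod 17).
Result is 1, so (8/17) = 1.

1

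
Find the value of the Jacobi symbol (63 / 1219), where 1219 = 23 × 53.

Reciprocity: 63 ≡ 3 and 1219 ≡ 3 (mod 4), so (63/1219) = −(1219/63).
Reduce top mod 63: now compute (22/63).
Pull out 2: since 63 ≡ 7 (mod 8), (2/63) = +1.
Reciprocity: 11 ≡ 3 and 63 ≡ 3 (mod 4), so (11/63) = −(63/11).
Reduce top mod 11: now compute (8/11).
Pull out 2^3: since 11 ≡ 3 (mod 8), (2/11) = -1, so (2/11)^3 = -1.
Reached (1/11) = 1. Collecting the sign flips along the way, the symbol is -1.

-1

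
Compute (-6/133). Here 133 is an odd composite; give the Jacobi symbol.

First reduce: -6 ≡ 127 (mod 133).
Reciprocity: 127 ≡ 3 and 133 ≡ 1 (mod 4), so (127/133) = +(133/127).
Reduce top mod 127: now compute (6/127).
Pull out 2: since 127 ≡ 7 (mod 8), (2/127) = +1.
Reciprocity: 3 ≡ 3 and 127 ≡ 3 (mod 4), so (3/127) = −(127/3).
Reduce top mod 3: now compute (1/3).
Reached (1/3) = 1. Collecting the sign flips along the way, the symbol is -1.

-1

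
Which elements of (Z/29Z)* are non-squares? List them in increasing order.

Square k = 1,…,14 (k and 29−k give the same square):
1²=1, 2²=4, 3²=9, 4²=16, 5²=25, 6²≡7, 7²≡20, 8²≡6, 9²≡23, 10²≡13, 11²≡5, 12²≡28, 13²≡24, 14²≡22 (mod 29).
The residues are {1, 4, 5, 6, 7, 9, 13, 16, 20, 22, 23, 24, 25, 28}; the non-residues are the remaining 14 nonzero classes.

2 3 8 10 11 12 14 15 17 18 19 21 26 27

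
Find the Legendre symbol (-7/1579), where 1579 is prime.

1

First reduce: -7 ≡ 1572 (mod 1579).
Pull out 2^2: since 1579 ≡ 3 (mod 8), (2/1579) = -1, so (2/1579)^2 = +1.
Reciprocity: 393 ≡ 1 and 1579 ≡ 3 (mod 4), so (393/1579) = +(1579/393).
Reduce top mod 393: now compute (7/393).
Reciprocity: 7 ≡ 3 and 393 ≡ 1 (mod 4), so (7/393) = +(393/7).
Reduce top mod 7: now compute (1/7).
Reached (1/7) = 1. Collecting the sign flips along the way, the symbol is +1.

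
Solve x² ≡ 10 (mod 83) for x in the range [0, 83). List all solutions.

Since 83 ≡ 3 (mod 4), a square root of 10 is 10^((83+1)/4) = 10^21 mod 83.
Repeated squaring: 10^2≡17, 10^4≡40, 10^8≡23, 10^16≡31 (mod 83).
10^21 = 10^(16+4+1) ≡ 33 (mod 83).
Check: 33² = 1089 ≡ 10 (mod 83). The two roots are 33 and 50.

33, 50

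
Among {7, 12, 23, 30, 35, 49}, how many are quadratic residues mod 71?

3

(7/71) = -1 → non-residue.
(12/71) = +1 → QR.
(23/71) = -1 → non-residue.
(30/71) = +1 → QR.
(35/71) = -1 → non-residue.
(49/71) = +1 → QR.
Total quadratic residues among the 6: 3.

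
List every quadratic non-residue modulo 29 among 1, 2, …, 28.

2,3,8,10,11,12,14,15,17,18,19,21,26,27

Square k = 1,…,14 (k and 29−k give the same square):
1²=1, 2²=4, 3²=9, 4²=16, 5²=25, 6²≡7, 7²≡20, 8²≡6, 9²≡23, 10²≡13, 11²≡5, 12²≡28, 13²≡24, 14²≡22 (mod 29).
The residues are {1, 4, 5, 6, 7, 9, 13, 16, 20, 22, 23, 24, 25, 28}; the non-residues are the remaining 14 nonzero classes.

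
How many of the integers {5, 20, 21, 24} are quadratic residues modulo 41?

3

(5/41) = +1 → QR.
(20/41) = +1 → QR.
(21/41) = +1 → QR.
(24/41) = -1 → non-residue.
Total quadratic residues among the 4: 3.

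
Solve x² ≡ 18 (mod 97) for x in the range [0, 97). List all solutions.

97 ≡ 1 (mod 4), so we find a root by search.
Trying successive values, 42² = 1764 ≡ 18 (mod 97). The other root is 97 − 42 = 55.

42, 55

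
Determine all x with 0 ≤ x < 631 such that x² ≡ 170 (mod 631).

312, 319

Since 631 ≡ 3 (mod 4), a square root of 170 is 170^((631+1)/4) = 170^158 mod 631.
Repeated squaring: 170^2≡505, 170^4≡101, 170^8≡105, 170^16≡298, 170^32≡464, 170^64≡125, 170^128≡481 (mod 631).
170^158 = 170^(128+16+8+4+2) ≡ 312 (mod 631).
Check: 312² = 97344 ≡ 170 (mod 631). The two roots are 312 and 319.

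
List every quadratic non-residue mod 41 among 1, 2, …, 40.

Square k = 1,…,20 (k and 41−k give the same square):
1²=1, 2²=4, 3²=9, 4²=16, 5²=25, 6²=36, 7²≡8, 8²≡23, 9²≡40, 10²≡18, 11²≡39, 12²≡21, 13²≡5, 14²≡32, 15²≡20, 16²≡10, 17²≡2, 18²≡37, 19²≡33, 20²≡31 (mod 41).
The residues are {1, 2, 4, 5, 8, 9, 10, 16, 18, 20, 21, 23, 25, 31, 32, 33, 36, 37, 39, 40}; the non-residues are the remaining 20 nonzero classes.

3, 6, 7, 11, 12, 13, 14, 15, 17, 19, 22, 24, 26, 27, 28, 29, 30, 34, 35, 38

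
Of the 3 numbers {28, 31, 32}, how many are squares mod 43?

(28/43) = -1 → non-residue.
(31/43) = +1 → QR.
(32/43) = -1 → non-residue.
Total quadratic residues among the 3: 1.

1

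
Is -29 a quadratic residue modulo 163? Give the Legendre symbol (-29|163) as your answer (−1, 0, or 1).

Euler's criterion: (-29/163) ≡ 134^81 (mod 163).
134^2 ≡ 26 (mod 163)
134^4 ≡ 24 (mod 163)
134^8 ≡ 87 (mod 163)
134^16 ≡ 71 (mod 163)
134^32 ≡ 151 (mod 163)
134^64 ≡ 144 (mod 163)
134^81 = 134^(64+16+1) ≡ 1 (mod 163).
Result is 1, so (-29/163) = 1.

1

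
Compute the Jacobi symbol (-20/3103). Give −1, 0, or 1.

1

First reduce: -20 ≡ 3083 (mod 3103).
Reciprocity: 3083 ≡ 3 and 3103 ≡ 3 (mod 4), so (3083/3103) = −(3103/3083).
Reduce top mod 3083: now compute (20/3083).
Pull out 2^2: since 3083 ≡ 3 (mod 8), (2/3083) = -1, so (2/3083)^2 = +1.
Reciprocity: 5 ≡ 1 and 3083 ≡ 3 (mod 4), so (5/3083) = +(3083/5).
Reduce top mod 5: now compute (3/5).
Reciprocity: 3 ≡ 3 and 5 ≡ 1 (mod 4), so (3/5) = +(5/3).
Reduce top mod 3: now compute (2/3).
Pull out 2: since 3 ≡ 3 (mod 8), (2/3) = -1.
Reached (1/3) = 1. Collecting the sign flips along the way, the symbol is +1.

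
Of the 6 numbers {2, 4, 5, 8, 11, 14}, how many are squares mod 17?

(2/17) = +1 → QR.
(4/17) = +1 → QR.
(5/17) = -1 → non-residue.
(8/17) = +1 → QR.
(11/17) = -1 → non-residue.
(14/17) = -1 → non-residue.
Total quadratic residues among the 6: 3.

3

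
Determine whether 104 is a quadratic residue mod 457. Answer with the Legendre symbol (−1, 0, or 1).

-1

Pull out 2^3: since 457 ≡ 1 (mod 8), (2/457) = +1, so (2/457)^3 = +1.
Reciprocity: 13 ≡ 1 and 457 ≡ 1 (mod 4), so (13/457) = +(457/13).
Reduce top mod 13: now compute (2/13).
Pull out 2: since 13 ≡ 5 (mod 8), (2/13) = -1.
Reached (1/13) = 1. Collecting the sign flips along the way, the symbol is -1.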